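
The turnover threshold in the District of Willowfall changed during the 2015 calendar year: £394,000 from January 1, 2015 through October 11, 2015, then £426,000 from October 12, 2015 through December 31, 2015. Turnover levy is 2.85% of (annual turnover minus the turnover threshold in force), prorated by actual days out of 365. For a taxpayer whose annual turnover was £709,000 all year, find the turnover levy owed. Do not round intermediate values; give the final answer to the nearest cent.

£8,775.11

January 1 – October 11, 2015: 284 days, exemption £394,000 → (£709,000 − £394,000) × 2.85% × 284/365 = £6,985.2329
October 12 – December 31, 2015: 81 days, exemption £426,000 → (£709,000 − £426,000) × 2.85% × 81/365 = £1,789.8781
Total = £8,775.1110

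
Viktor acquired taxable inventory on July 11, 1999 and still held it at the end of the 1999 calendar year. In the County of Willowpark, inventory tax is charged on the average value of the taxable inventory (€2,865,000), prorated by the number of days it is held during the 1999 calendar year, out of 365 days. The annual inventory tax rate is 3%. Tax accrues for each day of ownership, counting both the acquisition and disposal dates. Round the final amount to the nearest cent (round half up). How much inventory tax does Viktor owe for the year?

€40,973.42

Days held (July 11 – December 31, 1999): 174 out of 365
Tax = €2,865,000 × 3% × 174/365 = €40,973.4247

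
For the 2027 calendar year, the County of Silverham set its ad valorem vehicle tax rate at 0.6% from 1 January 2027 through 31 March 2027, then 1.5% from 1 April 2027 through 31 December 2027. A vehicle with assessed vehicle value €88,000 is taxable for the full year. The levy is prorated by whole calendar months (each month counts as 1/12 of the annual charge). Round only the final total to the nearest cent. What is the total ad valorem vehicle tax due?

1 January – 31 March 2027: 3 months at 0.6% → €88,000 × 0.6% × 3/12 = €132.0000
1 April – 31 December 2027: 9 months at 1.5% → €88,000 × 1.5% × 9/12 = €990.0000
Total = €1,122.0000

€1,122.00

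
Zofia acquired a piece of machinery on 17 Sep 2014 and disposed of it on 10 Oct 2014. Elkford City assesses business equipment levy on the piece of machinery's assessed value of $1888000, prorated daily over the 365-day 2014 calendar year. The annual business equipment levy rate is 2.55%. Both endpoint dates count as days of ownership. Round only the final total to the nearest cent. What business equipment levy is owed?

Days held (17 Sep – 10 Oct 2014): 24 out of 365
Tax = $1888000 × 2.55% × 24/365 = $3165.6329

$3165.63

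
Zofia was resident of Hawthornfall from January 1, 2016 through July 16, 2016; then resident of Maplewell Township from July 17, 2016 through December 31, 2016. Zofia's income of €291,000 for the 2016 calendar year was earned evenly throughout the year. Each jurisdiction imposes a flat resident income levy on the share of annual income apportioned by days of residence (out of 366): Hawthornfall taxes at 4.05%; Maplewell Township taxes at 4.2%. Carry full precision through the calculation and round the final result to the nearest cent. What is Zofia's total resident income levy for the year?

€11,985.86

Hawthornfall, January 1 – July 16, 2016: 198 days → €291,000 × 4.05% × 198/366 = €6,375.7623
Maplewell Township, July 17 – December 31, 2016: 168 days → €291,000 × 4.2% × 168/366 = €5,610.0984
Total = €11,985.8607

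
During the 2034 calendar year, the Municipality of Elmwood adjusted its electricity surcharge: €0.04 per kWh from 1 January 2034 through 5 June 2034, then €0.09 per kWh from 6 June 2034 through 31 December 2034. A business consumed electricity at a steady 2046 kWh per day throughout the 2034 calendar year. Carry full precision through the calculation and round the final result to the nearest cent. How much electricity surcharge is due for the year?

1 January – 5 June 2034: 156 days × 2046 kWh/day = 319,176 kWh at €0.04/kWh → €12767.04
6 June – 31 December 2034: 209 days × 2046 kWh/day = 427,614 kWh at €0.09/kWh → €38485.26

€51252.30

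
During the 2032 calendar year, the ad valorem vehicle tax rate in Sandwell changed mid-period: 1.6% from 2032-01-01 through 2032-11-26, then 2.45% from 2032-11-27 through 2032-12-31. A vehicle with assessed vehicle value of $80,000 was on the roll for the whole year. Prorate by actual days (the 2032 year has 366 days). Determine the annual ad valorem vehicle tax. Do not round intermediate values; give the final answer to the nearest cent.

$1,345.03

2032-01-01 to 2032-11-26: 331 days at 1.6% → $80,000 × 1.6% × 331/366 = $1,157.5956
2032-11-27 to 2032-12-31: 35 days at 2.45% → $80,000 × 2.45% × 35/366 = $187.4317
Total = $1,345.0273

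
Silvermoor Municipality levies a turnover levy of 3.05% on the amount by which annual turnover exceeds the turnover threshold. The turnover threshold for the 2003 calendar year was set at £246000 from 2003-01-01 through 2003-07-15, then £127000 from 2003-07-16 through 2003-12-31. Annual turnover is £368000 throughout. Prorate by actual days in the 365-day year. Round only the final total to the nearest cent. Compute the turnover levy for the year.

2003-01-01 to 2003-07-15: 196 days, exemption £246000 → (£368000 − £246000) × 3.05% × 196/365 = £1998.1260
2003-07-16 to 2003-12-31: 169 days, exemption £127000 → (£368000 − £127000) × 3.05% × 169/365 = £3403.3822
Total = £5401.5082

£5401.51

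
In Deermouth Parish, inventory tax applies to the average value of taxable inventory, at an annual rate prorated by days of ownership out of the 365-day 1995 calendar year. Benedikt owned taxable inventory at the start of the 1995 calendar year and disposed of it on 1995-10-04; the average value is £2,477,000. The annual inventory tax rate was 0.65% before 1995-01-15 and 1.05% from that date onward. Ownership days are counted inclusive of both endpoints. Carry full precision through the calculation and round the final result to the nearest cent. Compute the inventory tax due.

1995-01-01 to 1995-01-14: 14 days at 0.65% → £2,477,000 × 0.65% × 14/365 = £617.5534
1995-01-15 to 1995-10-04: 263 days at 1.05% → £2,477,000 × 1.05% × 263/365 = £18,740.3712
Total = £19,357.9247

£19,357.92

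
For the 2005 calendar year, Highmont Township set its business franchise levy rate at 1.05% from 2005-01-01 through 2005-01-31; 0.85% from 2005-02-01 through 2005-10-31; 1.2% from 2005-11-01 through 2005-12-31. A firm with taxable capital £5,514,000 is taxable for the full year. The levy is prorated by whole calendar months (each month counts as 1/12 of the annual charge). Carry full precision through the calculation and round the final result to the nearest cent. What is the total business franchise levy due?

£51,004.50

2005-01-01 to 2005-01-31: 1 month at 1.05% → £5,514,000 × 1.05% × 1/12 = £4,824.7500
2005-02-01 to 2005-10-31: 9 months at 0.85% → £5,514,000 × 0.85% × 9/12 = £35,151.7500
2005-11-01 to 2005-12-31: 2 months at 1.2% → £5,514,000 × 1.2% × 2/12 = £11,028.0000
Total = £51,004.5000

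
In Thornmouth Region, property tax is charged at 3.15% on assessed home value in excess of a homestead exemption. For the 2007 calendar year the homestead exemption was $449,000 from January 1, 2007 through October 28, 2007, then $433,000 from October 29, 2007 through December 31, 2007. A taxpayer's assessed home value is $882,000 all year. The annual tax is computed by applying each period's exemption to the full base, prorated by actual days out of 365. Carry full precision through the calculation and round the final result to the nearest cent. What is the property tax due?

$13,727.87

January 1 – October 28, 2007: 301 days, exemption $449,000 → ($882,000 − $449,000) × 3.15% × 301/365 = $11,247.9164
October 29 – December 31, 2007: 64 days, exemption $433,000 → ($882,000 − $433,000) × 3.15% × 64/365 = $2,479.9562
Total = $13,727.8726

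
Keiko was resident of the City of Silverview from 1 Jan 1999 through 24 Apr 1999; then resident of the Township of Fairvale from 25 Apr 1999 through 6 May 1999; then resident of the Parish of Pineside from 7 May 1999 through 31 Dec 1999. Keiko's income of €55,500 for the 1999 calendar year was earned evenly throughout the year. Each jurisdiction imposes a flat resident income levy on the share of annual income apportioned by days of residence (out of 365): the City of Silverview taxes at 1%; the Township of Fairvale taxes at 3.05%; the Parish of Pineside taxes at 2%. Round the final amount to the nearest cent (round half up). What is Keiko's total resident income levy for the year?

€955.82

The City of Silverview, 1 Jan – 24 Apr 1999: 114 days → €55,500 × 1% × 114/365 = €173.3425
The Township of Fairvale, 25 Apr – 6 May 1999: 12 days → €55,500 × 3.05% × 12/365 = €55.6521
The Parish of Pineside, 7 May – 31 Dec 1999: 239 days → €55,500 × 2% × 239/365 = €726.8219
Total = €955.8164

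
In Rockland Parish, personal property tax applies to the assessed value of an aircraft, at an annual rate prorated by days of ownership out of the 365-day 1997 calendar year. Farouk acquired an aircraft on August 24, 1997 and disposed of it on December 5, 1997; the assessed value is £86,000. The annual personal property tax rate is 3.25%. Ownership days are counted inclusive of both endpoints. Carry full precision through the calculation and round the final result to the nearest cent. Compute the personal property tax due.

£796.38

Days held (August 24 – December 5, 1997): 104 out of 365
Tax = £86,000 × 3.25% × 104/365 = £796.3836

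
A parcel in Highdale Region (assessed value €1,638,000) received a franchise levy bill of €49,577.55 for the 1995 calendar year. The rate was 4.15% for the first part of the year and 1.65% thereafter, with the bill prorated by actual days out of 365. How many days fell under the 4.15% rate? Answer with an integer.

201 days

Let d = days at the first rate; then 365 − d days at the second rate.
€1,638,000 × [4.15%·d + 1.65%·(365−d)] / 365 = €49,577.55
Solving gives d = 201, so the new rate took effect on July 21, 1995.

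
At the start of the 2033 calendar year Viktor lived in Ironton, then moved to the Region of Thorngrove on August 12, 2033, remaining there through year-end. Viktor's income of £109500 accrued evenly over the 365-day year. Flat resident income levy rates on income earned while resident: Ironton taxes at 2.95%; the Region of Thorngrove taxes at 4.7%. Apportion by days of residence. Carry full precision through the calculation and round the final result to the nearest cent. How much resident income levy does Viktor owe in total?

Ironton, January 1 – August 11, 2033: 223 days → £109500 × 2.95% × 223/365 = £1973.5500
The Region of Thorngrove, August 12 – December 31, 2033: 142 days → £109500 × 4.7% × 142/365 = £2002.2000
Total = £3975.7500

£3975.75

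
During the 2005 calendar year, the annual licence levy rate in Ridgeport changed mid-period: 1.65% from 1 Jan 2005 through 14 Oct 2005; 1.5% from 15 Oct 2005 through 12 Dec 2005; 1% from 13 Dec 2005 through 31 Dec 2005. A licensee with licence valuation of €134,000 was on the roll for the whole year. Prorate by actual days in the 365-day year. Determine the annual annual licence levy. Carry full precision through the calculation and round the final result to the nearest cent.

€2,133.17

1 Jan – 14 Oct 2005: 287 days at 1.65% → €134,000 × 1.65% × 287/365 = €1,738.5123
15 Oct – 12 Dec 2005: 59 days at 1.5% → €134,000 × 1.5% × 59/365 = €324.9041
13 Dec – 31 Dec 2005: 19 days at 1% → €134,000 × 1% × 19/365 = €69.7534
Total = €2,133.1699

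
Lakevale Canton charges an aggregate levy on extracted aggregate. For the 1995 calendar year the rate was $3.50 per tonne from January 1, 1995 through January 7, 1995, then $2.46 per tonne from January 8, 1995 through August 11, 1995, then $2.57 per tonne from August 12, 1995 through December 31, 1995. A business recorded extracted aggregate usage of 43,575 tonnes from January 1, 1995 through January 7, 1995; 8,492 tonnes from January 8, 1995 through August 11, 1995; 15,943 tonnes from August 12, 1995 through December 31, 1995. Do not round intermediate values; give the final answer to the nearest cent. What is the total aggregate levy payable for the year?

$214,376.33

January 1 – January 7, 1995: 43,575 tonnes at $3.50/tonne → $152,512.50
January 8 – August 11, 1995: 8,492 tonnes at $2.46/tonne → $20,890.32
August 12 – December 31, 1995: 15,943 tonnes at $2.57/tonne → $40,973.51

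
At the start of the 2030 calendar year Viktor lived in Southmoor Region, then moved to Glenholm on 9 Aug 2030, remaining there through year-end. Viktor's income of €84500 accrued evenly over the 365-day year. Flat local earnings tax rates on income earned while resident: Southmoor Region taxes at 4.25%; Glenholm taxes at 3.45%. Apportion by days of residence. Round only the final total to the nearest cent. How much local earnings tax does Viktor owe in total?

Southmoor Region, 1 Jan – 8 Aug 2030: 220 days → €84500 × 4.25% × 220/365 = €2164.5890
Glenholm, 9 Aug – 31 Dec 2030: 145 days → €84500 × 3.45% × 145/365 = €1158.1130
Total = €3322.7021

€3322.70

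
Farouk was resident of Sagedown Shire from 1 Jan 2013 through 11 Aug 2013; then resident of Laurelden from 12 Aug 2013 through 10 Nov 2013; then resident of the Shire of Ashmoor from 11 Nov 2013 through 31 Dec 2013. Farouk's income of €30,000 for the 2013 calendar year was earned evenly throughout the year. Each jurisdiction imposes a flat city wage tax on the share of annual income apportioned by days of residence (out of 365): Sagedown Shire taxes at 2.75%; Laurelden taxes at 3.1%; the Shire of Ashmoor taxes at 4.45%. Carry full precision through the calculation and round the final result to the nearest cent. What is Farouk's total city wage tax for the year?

Sagedown Shire, 1 Jan – 11 Aug 2013: 223 days → €30,000 × 2.75% × 223/365 = €504.0411
Laurelden, 12 Aug – 10 Nov 2013: 91 days → €30,000 × 3.1% × 91/365 = €231.8630
The Shire of Ashmoor, 11 Nov – 31 Dec 2013: 51 days → €30,000 × 4.45% × 51/365 = €186.5342
Total = €922.4384

€922.44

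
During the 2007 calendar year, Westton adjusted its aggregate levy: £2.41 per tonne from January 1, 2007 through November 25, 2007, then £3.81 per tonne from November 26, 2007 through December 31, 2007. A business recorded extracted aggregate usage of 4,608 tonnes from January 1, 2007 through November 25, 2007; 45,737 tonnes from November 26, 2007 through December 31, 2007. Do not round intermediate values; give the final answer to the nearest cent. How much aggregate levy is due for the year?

January 1 – November 25, 2007: 4,608 tonnes at £2.41/tonne → £11105.28
November 26 – December 31, 2007: 45,737 tonnes at £3.81/tonne → £174257.97

£185363.25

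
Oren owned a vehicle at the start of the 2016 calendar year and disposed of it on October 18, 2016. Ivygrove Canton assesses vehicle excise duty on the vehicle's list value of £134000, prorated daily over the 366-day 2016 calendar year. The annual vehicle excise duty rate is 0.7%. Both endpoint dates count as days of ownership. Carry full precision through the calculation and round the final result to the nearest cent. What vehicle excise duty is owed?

Days held (January 1 – October 18, 2016): 292 out of 366
Tax = £134000 × 0.7% × 292/366 = £748.3497

£748.35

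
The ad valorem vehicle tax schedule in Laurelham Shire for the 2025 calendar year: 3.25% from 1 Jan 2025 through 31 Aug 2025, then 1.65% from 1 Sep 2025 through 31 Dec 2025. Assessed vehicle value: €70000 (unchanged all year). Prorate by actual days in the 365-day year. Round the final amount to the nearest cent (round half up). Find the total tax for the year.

1 Jan – 31 Aug 2025: 243 days at 3.25% → €70000 × 3.25% × 243/365 = €1514.5890
1 Sep – 31 Dec 2025: 122 days at 1.65% → €70000 × 1.65% × 122/365 = €386.0548
Total = €1900.6438

€1900.64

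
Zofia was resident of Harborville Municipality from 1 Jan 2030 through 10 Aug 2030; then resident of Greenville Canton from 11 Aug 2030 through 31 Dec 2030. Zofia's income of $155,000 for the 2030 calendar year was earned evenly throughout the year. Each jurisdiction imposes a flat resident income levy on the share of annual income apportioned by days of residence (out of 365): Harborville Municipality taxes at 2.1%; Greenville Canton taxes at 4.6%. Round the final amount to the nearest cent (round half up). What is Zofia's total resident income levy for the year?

Harborville Municipality, 1 Jan – 10 Aug 2030: 222 days → $155,000 × 2.1% × 222/365 = $1,979.7534
Greenville Canton, 11 Aug – 31 Dec 2030: 143 days → $155,000 × 4.6% × 143/365 = $2,793.3973
Total = $4,773.1507

$4,773.15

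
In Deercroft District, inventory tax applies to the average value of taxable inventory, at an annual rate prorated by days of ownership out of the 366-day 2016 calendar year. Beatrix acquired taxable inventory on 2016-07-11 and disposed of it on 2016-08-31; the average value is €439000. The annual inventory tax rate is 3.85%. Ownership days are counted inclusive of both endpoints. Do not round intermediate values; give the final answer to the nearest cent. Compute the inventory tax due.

€2401.31

Days held (2016-07-11 to 2016-08-31): 52 out of 366
Tax = €439000 × 3.85% × 52/366 = €2401.3060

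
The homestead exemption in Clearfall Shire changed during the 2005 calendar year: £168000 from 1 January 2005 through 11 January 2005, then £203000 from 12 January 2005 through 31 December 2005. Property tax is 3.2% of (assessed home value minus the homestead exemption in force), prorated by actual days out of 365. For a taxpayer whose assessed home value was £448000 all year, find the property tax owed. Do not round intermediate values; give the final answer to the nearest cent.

1 January – 11 January 2005: 11 days, exemption £168000 → (£448000 − £168000) × 3.2% × 11/365 = £270.0274
12 January – 31 December 2005: 354 days, exemption £203000 → (£448000 − £203000) × 3.2% × 354/365 = £7603.7260
Total = £7873.7534

£7873.75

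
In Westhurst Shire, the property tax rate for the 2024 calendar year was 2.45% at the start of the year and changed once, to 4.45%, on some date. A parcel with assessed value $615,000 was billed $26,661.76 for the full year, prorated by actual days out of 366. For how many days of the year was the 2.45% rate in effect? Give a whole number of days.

Let d = days at the first rate; then 366 − d days at the second rate.
$615,000 × [2.45%·d + 4.45%·(366−d)] / 366 = $26,661.76
Solving gives d = 21, so the new rate took effect on 22 Jan 2024.

21 days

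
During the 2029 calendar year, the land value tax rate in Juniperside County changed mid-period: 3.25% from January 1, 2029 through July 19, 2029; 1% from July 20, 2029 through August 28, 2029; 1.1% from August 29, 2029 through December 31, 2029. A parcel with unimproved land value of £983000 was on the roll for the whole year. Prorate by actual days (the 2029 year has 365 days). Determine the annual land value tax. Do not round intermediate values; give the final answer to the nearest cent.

£22285.82

January 1 – July 19, 2029: 200 days at 3.25% → £983000 × 3.25% × 200/365 = £17505.4795
July 20 – August 28, 2029: 40 days at 1% → £983000 × 1% × 40/365 = £1077.2603
August 29 – December 31, 2029: 125 days at 1.1% → £983000 × 1.1% × 125/365 = £3703.0822
Total = £22285.8219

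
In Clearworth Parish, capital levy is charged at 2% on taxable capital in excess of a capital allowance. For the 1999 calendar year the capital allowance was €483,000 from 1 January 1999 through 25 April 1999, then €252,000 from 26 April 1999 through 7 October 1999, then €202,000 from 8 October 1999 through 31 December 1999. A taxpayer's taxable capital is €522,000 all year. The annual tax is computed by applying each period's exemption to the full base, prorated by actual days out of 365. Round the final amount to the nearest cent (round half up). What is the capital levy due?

1 January – 25 April 1999: 115 days, exemption €483,000 → (€522,000 − €483,000) × 2% × 115/365 = €245.7534
26 April – 7 October 1999: 165 days, exemption €252,000 → (€522,000 − €252,000) × 2% × 165/365 = €2,441.0959
8 October – 31 December 1999: 85 days, exemption €202,000 → (€522,000 − €202,000) × 2% × 85/365 = €1,490.4110
Total = €4,177.2603

€4,177.26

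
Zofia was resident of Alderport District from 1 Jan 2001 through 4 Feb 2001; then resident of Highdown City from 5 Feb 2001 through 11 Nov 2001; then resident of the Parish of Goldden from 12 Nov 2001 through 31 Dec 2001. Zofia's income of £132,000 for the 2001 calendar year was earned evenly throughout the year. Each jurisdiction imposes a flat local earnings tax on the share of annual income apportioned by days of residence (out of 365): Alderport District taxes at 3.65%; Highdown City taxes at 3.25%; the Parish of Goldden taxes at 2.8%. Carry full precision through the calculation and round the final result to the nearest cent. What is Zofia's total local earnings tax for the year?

£4,259.26

Alderport District, 1 Jan – 4 Feb 2001: 35 days → £132,000 × 3.65% × 35/365 = £462.0000
Highdown City, 5 Feb – 11 Nov 2001: 280 days → £132,000 × 3.25% × 280/365 = £3,290.9589
The Parish of Goldden, 12 Nov – 31 Dec 2001: 50 days → £132,000 × 2.8% × 50/365 = £506.3014
Total = £4,259.2603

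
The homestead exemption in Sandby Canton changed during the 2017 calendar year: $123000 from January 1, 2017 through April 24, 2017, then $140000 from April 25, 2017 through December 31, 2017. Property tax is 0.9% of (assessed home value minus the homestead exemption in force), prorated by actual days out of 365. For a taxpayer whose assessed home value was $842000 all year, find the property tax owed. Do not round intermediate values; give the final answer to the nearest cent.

$6365.79

January 1 – April 24, 2017: 114 days, exemption $123000 → ($842000 − $123000) × 0.9% × 114/365 = $2021.0795
April 25 – December 31, 2017: 251 days, exemption $140000 → ($842000 − $140000) × 0.9% × 251/365 = $4344.7068
Total = $6365.7863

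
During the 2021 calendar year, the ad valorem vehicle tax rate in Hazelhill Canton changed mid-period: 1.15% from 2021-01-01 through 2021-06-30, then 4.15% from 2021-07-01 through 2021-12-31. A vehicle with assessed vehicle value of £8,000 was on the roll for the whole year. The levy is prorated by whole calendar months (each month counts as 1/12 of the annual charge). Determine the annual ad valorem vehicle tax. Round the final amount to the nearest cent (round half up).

2021-01-01 to 2021-06-30: 6 months at 1.15% → £8,000 × 1.15% × 6/12 = £46.0000
2021-07-01 to 2021-12-31: 6 months at 4.15% → £8,000 × 4.15% × 6/12 = £166.0000
Total = £212.0000

£212.00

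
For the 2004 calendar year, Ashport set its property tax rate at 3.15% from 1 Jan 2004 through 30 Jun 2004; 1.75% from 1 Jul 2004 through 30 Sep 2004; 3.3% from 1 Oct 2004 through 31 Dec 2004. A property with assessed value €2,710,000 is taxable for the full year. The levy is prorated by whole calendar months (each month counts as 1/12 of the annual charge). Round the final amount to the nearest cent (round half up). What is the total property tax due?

€76,896.25

1 Jan – 30 Jun 2004: 6 months at 3.15% → €2,710,000 × 3.15% × 6/12 = €42,682.5000
1 Jul – 30 Sep 2004: 3 months at 1.75% → €2,710,000 × 1.75% × 3/12 = €11,856.2500
1 Oct – 31 Dec 2004: 3 months at 3.3% → €2,710,000 × 3.3% × 3/12 = €22,357.5000
Total = €76,896.2500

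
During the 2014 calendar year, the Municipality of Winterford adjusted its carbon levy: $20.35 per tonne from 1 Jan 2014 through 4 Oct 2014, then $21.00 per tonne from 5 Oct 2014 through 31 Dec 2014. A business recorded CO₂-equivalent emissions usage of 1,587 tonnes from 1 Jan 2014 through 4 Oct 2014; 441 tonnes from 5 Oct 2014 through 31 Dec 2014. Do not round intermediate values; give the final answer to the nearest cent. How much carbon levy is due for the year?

$41556.45

1 Jan – 4 Oct 2014: 1,587 tonnes at $20.35/tonne → $32295.45
5 Oct – 31 Dec 2014: 441 tonnes at $21.00/tonne → $9261.00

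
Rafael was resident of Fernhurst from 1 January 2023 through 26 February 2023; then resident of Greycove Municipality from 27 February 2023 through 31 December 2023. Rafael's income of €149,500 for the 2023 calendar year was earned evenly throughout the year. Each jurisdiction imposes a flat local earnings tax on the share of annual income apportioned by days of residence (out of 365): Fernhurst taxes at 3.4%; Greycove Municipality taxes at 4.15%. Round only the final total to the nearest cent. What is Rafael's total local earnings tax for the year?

€6,029.15

Fernhurst, 1 January – 26 February 2023: 57 days → €149,500 × 3.4% × 57/365 = €793.7836
Greycove Municipality, 27 February – 31 December 2023: 308 days → €149,500 × 4.15% × 308/365 = €5,235.3671
Total = €6,029.1507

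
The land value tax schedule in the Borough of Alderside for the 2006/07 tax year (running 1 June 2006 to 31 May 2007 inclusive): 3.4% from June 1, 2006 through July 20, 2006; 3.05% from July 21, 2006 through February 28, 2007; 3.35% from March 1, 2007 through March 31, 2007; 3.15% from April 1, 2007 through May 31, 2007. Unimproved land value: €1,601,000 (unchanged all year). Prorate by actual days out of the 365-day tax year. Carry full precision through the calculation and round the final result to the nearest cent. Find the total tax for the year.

€50,273.59

June 1 – July 20, 2006: 50 days at 3.4% → €1,601,000 × 3.4% × 50/365 = €7,456.7123
July 21, 2006 – February 28, 2007: 223 days at 3.05% → €1,601,000 × 3.05% × 223/365 = €29,833.4288
March 1 – March 31, 2007: 31 days at 3.35% → €1,601,000 × 3.35% × 31/365 = €4,555.1740
April 1 – May 31, 2007: 61 days at 3.15% → €1,601,000 × 3.15% × 61/365 = €8,428.2781
Total = €50,273.5932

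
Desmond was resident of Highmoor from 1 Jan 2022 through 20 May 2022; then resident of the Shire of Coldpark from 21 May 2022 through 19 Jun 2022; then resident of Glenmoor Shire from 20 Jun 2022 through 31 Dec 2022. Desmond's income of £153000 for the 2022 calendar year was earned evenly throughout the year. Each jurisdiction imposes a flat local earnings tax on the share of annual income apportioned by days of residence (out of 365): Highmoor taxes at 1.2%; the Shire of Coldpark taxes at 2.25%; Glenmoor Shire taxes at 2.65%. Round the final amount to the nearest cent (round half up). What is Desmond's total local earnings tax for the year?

Highmoor, 1 Jan – 20 May 2022: 140 days → £153000 × 1.2% × 140/365 = £704.2192
The Shire of Coldpark, 21 May – 19 Jun 2022: 30 days → £153000 × 2.25% × 30/365 = £282.9452
Glenmoor Shire, 20 Jun – 31 Dec 2022: 195 days → £153000 × 2.65% × 195/365 = £2166.1027
Total = £3153.2671

£3153.27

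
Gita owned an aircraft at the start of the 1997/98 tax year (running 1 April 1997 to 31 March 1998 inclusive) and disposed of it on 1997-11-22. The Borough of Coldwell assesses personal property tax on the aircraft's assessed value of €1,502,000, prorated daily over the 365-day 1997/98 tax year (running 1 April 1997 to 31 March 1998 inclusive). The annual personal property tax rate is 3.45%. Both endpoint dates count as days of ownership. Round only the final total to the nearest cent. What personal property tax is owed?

€33,504.89

Days held (1997-04-01 to 1997-11-22): 236 out of 365
Tax = €1,502,000 × 3.45% × 236/365 = €33,504.8877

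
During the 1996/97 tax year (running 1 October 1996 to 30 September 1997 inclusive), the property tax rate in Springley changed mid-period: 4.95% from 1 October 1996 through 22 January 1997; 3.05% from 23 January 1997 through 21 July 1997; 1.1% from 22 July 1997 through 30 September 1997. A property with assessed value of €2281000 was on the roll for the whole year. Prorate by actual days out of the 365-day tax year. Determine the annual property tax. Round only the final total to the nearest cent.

1 October 1996 – 22 January 1997: 114 days at 4.95% → €2281000 × 4.95% × 114/365 = €35264.8849
23 January – 21 July 1997: 180 days at 3.05% → €2281000 × 3.05% × 180/365 = €34308.7397
22 July – 30 September 1997: 71 days at 1.1% → €2281000 × 1.1% × 71/365 = €4880.7151
Total = €74454.3397

€74454.34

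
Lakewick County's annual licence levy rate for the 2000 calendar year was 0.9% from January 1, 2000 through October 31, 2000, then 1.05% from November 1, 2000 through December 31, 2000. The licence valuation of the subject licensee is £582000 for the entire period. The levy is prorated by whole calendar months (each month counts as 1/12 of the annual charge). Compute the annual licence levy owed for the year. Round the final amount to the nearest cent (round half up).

January 1 – October 31, 2000: 10 months at 0.9% → £582000 × 0.9% × 10/12 = £4365.0000
November 1 – December 31, 2000: 2 months at 1.05% → £582000 × 1.05% × 2/12 = £1018.5000
Total = £5383.5000

£5383.50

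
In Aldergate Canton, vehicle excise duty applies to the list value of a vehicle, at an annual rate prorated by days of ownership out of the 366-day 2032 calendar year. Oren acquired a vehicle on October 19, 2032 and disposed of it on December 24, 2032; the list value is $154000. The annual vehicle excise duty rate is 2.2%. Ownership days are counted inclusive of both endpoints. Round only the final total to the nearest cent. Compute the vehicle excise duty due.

$620.21

Days held (October 19 – December 24, 2032): 67 out of 366
Tax = $154000 × 2.2% × 67/366 = $620.2077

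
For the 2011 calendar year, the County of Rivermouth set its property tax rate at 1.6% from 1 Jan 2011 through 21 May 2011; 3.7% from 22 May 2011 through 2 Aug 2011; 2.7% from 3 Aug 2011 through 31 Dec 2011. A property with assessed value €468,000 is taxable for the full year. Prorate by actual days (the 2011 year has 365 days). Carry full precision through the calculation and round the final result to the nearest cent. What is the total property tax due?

1 Jan – 21 May 2011: 141 days at 1.6% → €468,000 × 1.6% × 141/365 = €2,892.6247
22 May – 2 Aug 2011: 73 days at 3.7% → €468,000 × 3.7% × 73/365 = €3,463.2000
3 Aug – 31 Dec 2011: 151 days at 2.7% → €468,000 × 2.7% × 151/365 = €5,227.4959
Total = €11,583.3205

€11,583.32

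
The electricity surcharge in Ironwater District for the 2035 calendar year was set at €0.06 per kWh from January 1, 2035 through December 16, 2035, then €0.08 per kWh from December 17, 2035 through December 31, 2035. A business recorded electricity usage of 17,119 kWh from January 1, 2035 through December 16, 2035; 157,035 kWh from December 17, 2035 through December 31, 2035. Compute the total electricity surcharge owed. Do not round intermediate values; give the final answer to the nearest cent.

January 1 – December 16, 2035: 17,119 kWh at €0.06/kWh → €1027.14
December 17 – December 31, 2035: 157,035 kWh at €0.08/kWh → €12562.80

€13589.94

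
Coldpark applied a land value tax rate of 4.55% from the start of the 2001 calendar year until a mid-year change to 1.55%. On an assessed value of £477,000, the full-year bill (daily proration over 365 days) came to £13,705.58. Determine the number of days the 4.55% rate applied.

Let d = days at the first rate; then 365 − d days at the second rate.
£477,000 × [4.55%·d + 1.55%·(365−d)] / 365 = £13,705.58
Solving gives d = 161, so the new rate took effect on 11 June 2001.

161 days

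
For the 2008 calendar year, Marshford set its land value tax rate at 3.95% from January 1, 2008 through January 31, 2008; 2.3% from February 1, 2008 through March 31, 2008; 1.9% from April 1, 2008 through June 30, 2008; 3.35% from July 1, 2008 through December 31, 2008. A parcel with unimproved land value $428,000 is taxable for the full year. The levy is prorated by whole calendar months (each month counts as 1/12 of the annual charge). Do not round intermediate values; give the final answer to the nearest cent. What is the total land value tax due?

$12,251.50

January 1 – January 31, 2008: 1 month at 3.95% → $428,000 × 3.95% × 1/12 = $1,408.8333
February 1 – March 31, 2008: 2 months at 2.3% → $428,000 × 2.3% × 2/12 = $1,640.6667
April 1 – June 30, 2008: 3 months at 1.9% → $428,000 × 1.9% × 3/12 = $2,033.0000
July 1 – December 31, 2008: 6 months at 3.35% → $428,000 × 3.35% × 6/12 = $7,169.0000
Total = $12,251.5000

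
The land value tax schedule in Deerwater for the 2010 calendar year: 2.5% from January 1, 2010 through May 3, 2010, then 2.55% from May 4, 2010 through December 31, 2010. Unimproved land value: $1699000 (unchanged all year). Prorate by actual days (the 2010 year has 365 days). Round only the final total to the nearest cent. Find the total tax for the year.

$43038.23

January 1 – May 3, 2010: 123 days at 2.5% → $1699000 × 2.5% × 123/365 = $14313.4932
May 4 – December 31, 2010: 242 days at 2.55% → $1699000 × 2.55% × 242/365 = $28724.7370
Total = $43038.2301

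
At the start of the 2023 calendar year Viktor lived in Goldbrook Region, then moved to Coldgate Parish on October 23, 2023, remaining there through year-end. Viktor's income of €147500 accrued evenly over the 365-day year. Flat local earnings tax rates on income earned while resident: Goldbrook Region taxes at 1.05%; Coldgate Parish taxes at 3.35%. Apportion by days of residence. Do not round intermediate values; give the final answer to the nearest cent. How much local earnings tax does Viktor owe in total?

Goldbrook Region, January 1 – October 22, 2023: 295 days → €147500 × 1.05% × 295/365 = €1251.7295
Coldgate Parish, October 23 – December 31, 2023: 70 days → €147500 × 3.35% × 70/365 = €947.6370
Total = €2199.3664

€2199.37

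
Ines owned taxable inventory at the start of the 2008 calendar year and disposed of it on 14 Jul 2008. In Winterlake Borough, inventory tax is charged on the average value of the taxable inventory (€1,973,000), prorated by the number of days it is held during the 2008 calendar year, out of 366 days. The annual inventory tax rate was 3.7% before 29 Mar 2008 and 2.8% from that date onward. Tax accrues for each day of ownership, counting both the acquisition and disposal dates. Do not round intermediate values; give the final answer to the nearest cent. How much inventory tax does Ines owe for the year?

1 Jan – 28 Mar 2008: 88 days at 3.7% → €1,973,000 × 3.7% × 88/366 = €17,552.1530
29 Mar – 14 Jul 2008: 108 days at 2.8% → €1,973,000 × 2.8% × 108/366 = €16,301.5082
Total = €33,853.6612

€33,853.66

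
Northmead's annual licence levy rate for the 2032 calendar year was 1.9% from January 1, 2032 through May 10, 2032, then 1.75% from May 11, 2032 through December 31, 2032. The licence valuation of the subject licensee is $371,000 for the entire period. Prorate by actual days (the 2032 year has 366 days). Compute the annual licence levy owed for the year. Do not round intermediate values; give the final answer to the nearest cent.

January 1 – May 10, 2032: 131 days at 1.9% → $371,000 × 1.9% × 131/366 = $2,523.0027
May 11 – December 31, 2032: 235 days at 1.75% → $371,000 × 1.75% × 235/366 = $4,168.6817
Total = $6,691.6844

$6,691.68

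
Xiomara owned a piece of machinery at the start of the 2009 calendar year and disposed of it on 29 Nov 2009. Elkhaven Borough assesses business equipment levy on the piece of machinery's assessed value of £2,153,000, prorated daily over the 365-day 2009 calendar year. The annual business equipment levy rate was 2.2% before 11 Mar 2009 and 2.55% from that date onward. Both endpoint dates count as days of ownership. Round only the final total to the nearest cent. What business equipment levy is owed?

1 Jan – 10 Mar 2009: 69 days at 2.2% → £2,153,000 × 2.2% × 69/365 = £8,954.1205
11 Mar – 29 Nov 2009: 264 days at 2.55% → £2,153,000 × 2.55% × 264/365 = £39,709.5781
Total = £48,663.6986

£48,663.70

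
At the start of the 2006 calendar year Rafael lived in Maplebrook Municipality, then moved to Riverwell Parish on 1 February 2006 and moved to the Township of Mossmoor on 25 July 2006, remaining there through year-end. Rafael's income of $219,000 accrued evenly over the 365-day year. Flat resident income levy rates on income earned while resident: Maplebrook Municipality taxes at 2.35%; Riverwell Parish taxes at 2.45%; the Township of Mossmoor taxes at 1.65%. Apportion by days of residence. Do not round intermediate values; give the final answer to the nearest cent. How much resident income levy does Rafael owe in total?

$4,578.90

Maplebrook Municipality, 1 January – 31 January 2006: 31 days → $219,000 × 2.35% × 31/365 = $437.1000
Riverwell Parish, 1 February – 24 July 2006: 174 days → $219,000 × 2.45% × 174/365 = $2,557.8000
The Township of Mossmoor, 25 July – 31 December 2006: 160 days → $219,000 × 1.65% × 160/365 = $1,584.0000
Total = $4,578.9000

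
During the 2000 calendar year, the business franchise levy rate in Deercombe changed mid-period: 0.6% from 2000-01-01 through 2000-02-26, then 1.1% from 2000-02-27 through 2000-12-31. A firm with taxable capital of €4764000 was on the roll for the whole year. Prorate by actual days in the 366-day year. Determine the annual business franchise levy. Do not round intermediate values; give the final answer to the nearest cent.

€48694.33

2000-01-01 to 2000-02-26: 57 days at 0.6% → €4764000 × 0.6% × 57/366 = €4451.6066
2000-02-27 to 2000-12-31: 309 days at 1.1% → €4764000 × 1.1% × 309/366 = €44242.7213
Total = €48694.3279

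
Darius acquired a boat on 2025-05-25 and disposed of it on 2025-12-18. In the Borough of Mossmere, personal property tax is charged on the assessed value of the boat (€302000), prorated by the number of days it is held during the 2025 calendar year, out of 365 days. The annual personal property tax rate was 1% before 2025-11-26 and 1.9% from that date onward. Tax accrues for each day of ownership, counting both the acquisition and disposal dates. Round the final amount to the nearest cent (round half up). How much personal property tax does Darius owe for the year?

2025-05-25 to 2025-11-25: 185 days at 1% → €302000 × 1% × 185/365 = €1530.6849
2025-11-26 to 2025-12-18: 23 days at 1.9% → €302000 × 1.9% × 23/365 = €361.5726
Total = €1892.2575

€1892.26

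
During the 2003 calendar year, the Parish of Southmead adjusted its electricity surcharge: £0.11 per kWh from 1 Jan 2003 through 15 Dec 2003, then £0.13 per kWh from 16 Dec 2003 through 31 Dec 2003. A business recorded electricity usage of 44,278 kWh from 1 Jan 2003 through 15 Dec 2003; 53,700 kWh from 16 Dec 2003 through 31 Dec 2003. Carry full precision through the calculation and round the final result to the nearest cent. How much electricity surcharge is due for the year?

£11,851.58

1 Jan – 15 Dec 2003: 44,278 kWh at £0.11/kWh → £4,870.58
16 Dec – 31 Dec 2003: 53,700 kWh at £0.13/kWh → £6,981.00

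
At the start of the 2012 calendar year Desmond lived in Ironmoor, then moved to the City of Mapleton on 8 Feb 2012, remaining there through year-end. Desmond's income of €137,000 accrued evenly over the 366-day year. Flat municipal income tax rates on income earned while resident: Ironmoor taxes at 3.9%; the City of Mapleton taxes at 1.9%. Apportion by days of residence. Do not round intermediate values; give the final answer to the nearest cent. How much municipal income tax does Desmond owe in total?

Ironmoor, 1 Jan – 7 Feb 2012: 38 days → €137,000 × 3.9% × 38/366 = €554.7377
The City of Mapleton, 8 Feb – 31 Dec 2012: 328 days → €137,000 × 1.9% × 328/366 = €2,332.7432
Total = €2,887.4809

€2,887.48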